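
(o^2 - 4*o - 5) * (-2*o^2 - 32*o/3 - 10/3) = -2*o^4 - 8*o^3/3 + 148*o^2/3 + 200*o/3 + 50/3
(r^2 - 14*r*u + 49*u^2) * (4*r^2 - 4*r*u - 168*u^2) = 4*r^4 - 60*r^3*u + 84*r^2*u^2 + 2156*r*u^3 - 8232*u^4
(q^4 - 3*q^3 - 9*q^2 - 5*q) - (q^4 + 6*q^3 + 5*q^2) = -9*q^3 - 14*q^2 - 5*q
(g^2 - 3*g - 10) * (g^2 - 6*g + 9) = g^4 - 9*g^3 + 17*g^2 + 33*g - 90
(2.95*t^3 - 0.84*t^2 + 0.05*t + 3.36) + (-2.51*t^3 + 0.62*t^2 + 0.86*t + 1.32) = 0.44*t^3 - 0.22*t^2 + 0.91*t + 4.68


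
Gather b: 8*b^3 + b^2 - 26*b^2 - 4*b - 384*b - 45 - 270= 8*b^3 - 25*b^2 - 388*b - 315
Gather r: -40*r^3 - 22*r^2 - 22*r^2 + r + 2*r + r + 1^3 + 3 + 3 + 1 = -40*r^3 - 44*r^2 + 4*r + 8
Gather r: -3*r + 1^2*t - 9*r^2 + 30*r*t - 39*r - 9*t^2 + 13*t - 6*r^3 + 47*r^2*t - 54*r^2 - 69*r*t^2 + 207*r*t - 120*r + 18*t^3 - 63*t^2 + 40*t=-6*r^3 + r^2*(47*t - 63) + r*(-69*t^2 + 237*t - 162) + 18*t^3 - 72*t^2 + 54*t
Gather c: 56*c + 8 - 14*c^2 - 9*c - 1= -14*c^2 + 47*c + 7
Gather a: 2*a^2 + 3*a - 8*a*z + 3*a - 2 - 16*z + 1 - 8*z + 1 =2*a^2 + a*(6 - 8*z) - 24*z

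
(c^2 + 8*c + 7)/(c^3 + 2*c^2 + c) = (c + 7)/(c*(c + 1))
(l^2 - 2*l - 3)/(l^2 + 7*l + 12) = (l^2 - 2*l - 3)/(l^2 + 7*l + 12)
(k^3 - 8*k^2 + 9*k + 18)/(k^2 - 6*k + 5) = (k^3 - 8*k^2 + 9*k + 18)/(k^2 - 6*k + 5)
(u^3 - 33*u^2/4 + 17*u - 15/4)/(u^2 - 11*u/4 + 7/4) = (4*u^3 - 33*u^2 + 68*u - 15)/(4*u^2 - 11*u + 7)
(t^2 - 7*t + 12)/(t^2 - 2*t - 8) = (t - 3)/(t + 2)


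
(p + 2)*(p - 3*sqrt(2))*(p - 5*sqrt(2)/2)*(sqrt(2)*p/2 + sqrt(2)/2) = sqrt(2)*p^4/2 - 11*p^3/2 + 3*sqrt(2)*p^3/2 - 33*p^2/2 + 17*sqrt(2)*p^2/2 - 11*p + 45*sqrt(2)*p/2 + 15*sqrt(2)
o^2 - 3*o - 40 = (o - 8)*(o + 5)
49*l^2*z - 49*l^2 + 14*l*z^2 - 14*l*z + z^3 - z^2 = (7*l + z)^2*(z - 1)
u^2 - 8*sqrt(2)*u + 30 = (u - 5*sqrt(2))*(u - 3*sqrt(2))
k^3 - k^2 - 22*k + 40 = (k - 4)*(k - 2)*(k + 5)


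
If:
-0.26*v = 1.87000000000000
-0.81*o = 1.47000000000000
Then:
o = -1.81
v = -7.19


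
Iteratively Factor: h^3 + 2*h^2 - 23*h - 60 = (h - 5)*(h^2 + 7*h + 12) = (h - 5)*(h + 3)*(h + 4)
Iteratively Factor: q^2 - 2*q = (q)*(q - 2)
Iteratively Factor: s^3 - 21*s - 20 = (s + 1)*(s^2 - s - 20) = (s - 5)*(s + 1)*(s + 4)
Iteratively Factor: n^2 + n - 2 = (n - 1)*(n + 2)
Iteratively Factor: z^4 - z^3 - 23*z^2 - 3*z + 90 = (z - 5)*(z^3 + 4*z^2 - 3*z - 18) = (z - 5)*(z + 3)*(z^2 + z - 6) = (z - 5)*(z - 2)*(z + 3)*(z + 3)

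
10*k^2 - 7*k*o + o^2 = (-5*k + o)*(-2*k + o)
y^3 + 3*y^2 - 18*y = y*(y - 3)*(y + 6)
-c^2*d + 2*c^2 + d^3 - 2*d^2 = (-c + d)*(c + d)*(d - 2)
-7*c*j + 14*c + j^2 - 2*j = (-7*c + j)*(j - 2)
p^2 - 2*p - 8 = (p - 4)*(p + 2)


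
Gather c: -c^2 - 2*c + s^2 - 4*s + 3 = -c^2 - 2*c + s^2 - 4*s + 3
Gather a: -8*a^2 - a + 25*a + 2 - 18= -8*a^2 + 24*a - 16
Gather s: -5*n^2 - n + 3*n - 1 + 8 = -5*n^2 + 2*n + 7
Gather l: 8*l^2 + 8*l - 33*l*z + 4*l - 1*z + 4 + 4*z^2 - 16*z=8*l^2 + l*(12 - 33*z) + 4*z^2 - 17*z + 4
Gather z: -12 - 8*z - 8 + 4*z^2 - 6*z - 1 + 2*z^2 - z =6*z^2 - 15*z - 21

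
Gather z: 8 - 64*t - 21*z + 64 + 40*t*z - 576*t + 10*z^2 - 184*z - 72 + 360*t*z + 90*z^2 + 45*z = -640*t + 100*z^2 + z*(400*t - 160)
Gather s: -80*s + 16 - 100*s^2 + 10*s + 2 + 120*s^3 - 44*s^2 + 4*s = 120*s^3 - 144*s^2 - 66*s + 18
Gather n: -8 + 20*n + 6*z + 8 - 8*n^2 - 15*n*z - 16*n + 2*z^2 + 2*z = -8*n^2 + n*(4 - 15*z) + 2*z^2 + 8*z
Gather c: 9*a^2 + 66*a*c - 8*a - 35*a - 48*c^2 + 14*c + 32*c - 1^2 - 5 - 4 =9*a^2 - 43*a - 48*c^2 + c*(66*a + 46) - 10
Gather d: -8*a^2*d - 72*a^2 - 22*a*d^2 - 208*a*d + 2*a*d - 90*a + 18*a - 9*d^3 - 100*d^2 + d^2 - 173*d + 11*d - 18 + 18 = -72*a^2 - 72*a - 9*d^3 + d^2*(-22*a - 99) + d*(-8*a^2 - 206*a - 162)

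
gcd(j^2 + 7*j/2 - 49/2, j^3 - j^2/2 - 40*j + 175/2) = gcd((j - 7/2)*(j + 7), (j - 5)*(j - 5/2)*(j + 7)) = j + 7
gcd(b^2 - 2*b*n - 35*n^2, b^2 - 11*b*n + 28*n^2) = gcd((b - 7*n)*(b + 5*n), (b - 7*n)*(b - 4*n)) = b - 7*n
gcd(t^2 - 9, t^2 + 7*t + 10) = 1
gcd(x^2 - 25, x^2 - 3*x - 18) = 1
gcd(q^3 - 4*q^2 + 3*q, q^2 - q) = q^2 - q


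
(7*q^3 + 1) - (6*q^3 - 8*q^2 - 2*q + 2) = q^3 + 8*q^2 + 2*q - 1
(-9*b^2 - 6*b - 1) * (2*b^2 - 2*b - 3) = -18*b^4 + 6*b^3 + 37*b^2 + 20*b + 3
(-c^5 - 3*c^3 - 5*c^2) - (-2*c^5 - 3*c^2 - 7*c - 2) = c^5 - 3*c^3 - 2*c^2 + 7*c + 2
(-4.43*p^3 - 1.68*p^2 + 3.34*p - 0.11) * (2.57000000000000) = -11.3851*p^3 - 4.3176*p^2 + 8.5838*p - 0.2827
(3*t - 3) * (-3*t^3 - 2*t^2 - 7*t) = -9*t^4 + 3*t^3 - 15*t^2 + 21*t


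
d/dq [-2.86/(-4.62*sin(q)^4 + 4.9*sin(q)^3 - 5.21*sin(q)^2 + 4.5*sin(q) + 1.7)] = (-52.8528*sin(q)^3 + 42.042*sin(q)^2 - 29.8012*sin(q) + 12.87)*cos(q)/(-4.62*sin(q)^4 + 4.9*sin(q)^3 - 5.21*sin(q)^2 + 4.5*sin(q) + 1.7)^2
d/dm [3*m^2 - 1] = 6*m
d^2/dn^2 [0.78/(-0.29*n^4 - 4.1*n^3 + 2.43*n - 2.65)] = (n*(2.7144*n + 19.188)*(0.29*n^4 + 4.1*n^3 - 2.43*n + 2.65) - 0.78*(1.16*n^3 + 12.3*n^2 - 2.43)*(2.32*n^3 + 24.6*n^2 - 4.86))/(0.29*n^4 + 4.1*n^3 - 2.43*n + 2.65)^3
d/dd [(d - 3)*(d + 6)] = 2*d + 3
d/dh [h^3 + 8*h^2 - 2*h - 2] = 3*h^2 + 16*h - 2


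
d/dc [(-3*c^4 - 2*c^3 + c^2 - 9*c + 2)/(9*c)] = -c^2 - 4*c/9 + 1/9 - 2/(9*c^2)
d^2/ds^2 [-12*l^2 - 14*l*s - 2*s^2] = -4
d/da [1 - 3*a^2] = -6*a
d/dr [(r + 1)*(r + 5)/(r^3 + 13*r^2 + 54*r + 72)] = (-r^4 - 12*r^3 - 39*r^2 + 14*r + 162)/(r^6 + 26*r^5 + 277*r^4 + 1548*r^3 + 4788*r^2 + 7776*r + 5184)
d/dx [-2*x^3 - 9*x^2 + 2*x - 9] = -6*x^2 - 18*x + 2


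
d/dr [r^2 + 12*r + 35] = 2*r + 12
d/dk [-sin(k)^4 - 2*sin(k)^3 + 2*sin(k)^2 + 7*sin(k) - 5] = (sin(k) + sin(3*k) + 3*cos(2*k) + 4)*cos(k)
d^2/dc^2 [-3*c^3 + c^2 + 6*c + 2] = 2 - 18*c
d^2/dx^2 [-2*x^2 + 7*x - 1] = -4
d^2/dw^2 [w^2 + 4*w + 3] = 2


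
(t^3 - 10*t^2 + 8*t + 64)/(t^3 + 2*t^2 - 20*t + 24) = (t^3 - 10*t^2 + 8*t + 64)/(t^3 + 2*t^2 - 20*t + 24)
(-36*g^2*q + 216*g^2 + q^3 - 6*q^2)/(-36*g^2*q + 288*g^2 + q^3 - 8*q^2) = (q - 6)/(q - 8)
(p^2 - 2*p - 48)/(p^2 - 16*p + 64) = (p + 6)/(p - 8)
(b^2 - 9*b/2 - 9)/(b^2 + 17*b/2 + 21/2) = (b - 6)/(b + 7)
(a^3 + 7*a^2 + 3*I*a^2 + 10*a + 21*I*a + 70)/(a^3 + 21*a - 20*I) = (a^2 + a*(7 - 2*I) - 14*I)/(a^2 - 5*I*a - 4)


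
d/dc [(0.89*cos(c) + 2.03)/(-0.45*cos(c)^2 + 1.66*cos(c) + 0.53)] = (-0.4005*cos(c)^2 - 1.827*cos(c) + 2.8981)*sin(c)/(0.2025*cos(c)^4 - 1.494*cos(c)^3 + 2.2786*cos(c)^2 + 1.7596*cos(c) + 0.2809)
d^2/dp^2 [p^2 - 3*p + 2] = 2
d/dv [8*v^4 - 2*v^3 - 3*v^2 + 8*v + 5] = 32*v^3 - 6*v^2 - 6*v + 8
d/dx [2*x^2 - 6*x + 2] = 4*x - 6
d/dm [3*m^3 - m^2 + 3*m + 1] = 9*m^2 - 2*m + 3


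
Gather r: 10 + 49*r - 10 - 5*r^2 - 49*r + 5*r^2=0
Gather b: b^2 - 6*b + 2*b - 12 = b^2 - 4*b - 12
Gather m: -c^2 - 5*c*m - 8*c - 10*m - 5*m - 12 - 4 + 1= -c^2 - 8*c + m*(-5*c - 15) - 15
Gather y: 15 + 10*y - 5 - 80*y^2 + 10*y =-80*y^2 + 20*y + 10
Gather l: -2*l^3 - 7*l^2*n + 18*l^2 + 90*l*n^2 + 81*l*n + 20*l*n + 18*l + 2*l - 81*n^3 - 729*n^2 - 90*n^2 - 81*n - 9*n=-2*l^3 + l^2*(18 - 7*n) + l*(90*n^2 + 101*n + 20) - 81*n^3 - 819*n^2 - 90*n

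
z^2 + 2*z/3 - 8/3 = (z - 4/3)*(z + 2)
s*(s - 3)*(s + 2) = s^3 - s^2 - 6*s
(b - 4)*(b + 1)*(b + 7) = b^3 + 4*b^2 - 25*b - 28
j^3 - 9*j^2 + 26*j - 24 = (j - 4)*(j - 3)*(j - 2)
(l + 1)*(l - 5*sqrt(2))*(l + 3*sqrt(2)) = l^3 - 2*sqrt(2)*l^2 + l^2 - 30*l - 2*sqrt(2)*l - 30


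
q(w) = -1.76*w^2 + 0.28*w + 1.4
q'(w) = 0.28 - 3.52*w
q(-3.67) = -23.33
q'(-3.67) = 13.20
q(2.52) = -9.07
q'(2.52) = -8.59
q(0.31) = 1.32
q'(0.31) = -0.81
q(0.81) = 0.47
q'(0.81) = -2.57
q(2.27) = -7.03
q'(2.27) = -7.71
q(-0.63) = 0.53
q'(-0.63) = 2.50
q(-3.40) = -19.90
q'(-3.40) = 12.25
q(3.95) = -24.95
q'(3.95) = -13.62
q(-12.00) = -255.40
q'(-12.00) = 42.52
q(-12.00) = -255.40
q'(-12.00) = 42.52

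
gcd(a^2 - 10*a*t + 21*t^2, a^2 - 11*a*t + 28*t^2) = -a + 7*t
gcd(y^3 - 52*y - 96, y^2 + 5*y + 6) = y + 2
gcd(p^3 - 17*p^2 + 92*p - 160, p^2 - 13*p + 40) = p^2 - 13*p + 40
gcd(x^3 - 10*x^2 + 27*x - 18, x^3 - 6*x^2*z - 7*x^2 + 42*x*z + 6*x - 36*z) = x^2 - 7*x + 6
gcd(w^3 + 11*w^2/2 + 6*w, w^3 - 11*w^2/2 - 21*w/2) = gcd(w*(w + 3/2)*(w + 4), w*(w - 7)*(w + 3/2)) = w^2 + 3*w/2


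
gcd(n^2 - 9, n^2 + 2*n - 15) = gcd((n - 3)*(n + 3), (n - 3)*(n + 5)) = n - 3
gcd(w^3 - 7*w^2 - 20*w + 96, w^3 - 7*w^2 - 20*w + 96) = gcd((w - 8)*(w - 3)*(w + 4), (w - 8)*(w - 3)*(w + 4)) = w^3 - 7*w^2 - 20*w + 96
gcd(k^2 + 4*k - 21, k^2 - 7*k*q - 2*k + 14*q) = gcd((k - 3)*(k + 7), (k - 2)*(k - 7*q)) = 1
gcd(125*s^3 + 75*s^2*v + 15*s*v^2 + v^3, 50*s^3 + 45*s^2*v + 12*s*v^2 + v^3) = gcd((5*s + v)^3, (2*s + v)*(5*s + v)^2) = 25*s^2 + 10*s*v + v^2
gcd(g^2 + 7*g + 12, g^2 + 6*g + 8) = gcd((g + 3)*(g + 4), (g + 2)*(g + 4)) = g + 4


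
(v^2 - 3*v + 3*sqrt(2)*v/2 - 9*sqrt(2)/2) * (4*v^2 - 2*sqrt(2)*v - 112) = 4*v^4 - 12*v^3 + 4*sqrt(2)*v^3 - 118*v^2 - 12*sqrt(2)*v^2 - 168*sqrt(2)*v + 354*v + 504*sqrt(2)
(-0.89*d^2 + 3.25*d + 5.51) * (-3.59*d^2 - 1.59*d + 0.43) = 3.1951*d^4 - 10.2524*d^3 - 25.3311*d^2 - 7.3634*d + 2.3693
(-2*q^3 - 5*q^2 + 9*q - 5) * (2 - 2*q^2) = 4*q^5 + 10*q^4 - 22*q^3 + 18*q - 10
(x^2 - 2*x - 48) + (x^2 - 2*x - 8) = 2*x^2 - 4*x - 56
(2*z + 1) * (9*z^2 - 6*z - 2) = 18*z^3 - 3*z^2 - 10*z - 2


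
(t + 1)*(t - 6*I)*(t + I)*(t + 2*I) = t^4 + t^3 - 3*I*t^3 + 16*t^2 - 3*I*t^2 + 16*t + 12*I*t + 12*I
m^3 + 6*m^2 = m^2*(m + 6)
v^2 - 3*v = v*(v - 3)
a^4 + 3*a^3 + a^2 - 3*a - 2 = (a - 1)*(a + 1)^2*(a + 2)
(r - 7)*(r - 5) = r^2 - 12*r + 35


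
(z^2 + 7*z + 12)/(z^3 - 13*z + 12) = (z + 3)/(z^2 - 4*z + 3)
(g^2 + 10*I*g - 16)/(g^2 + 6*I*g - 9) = (g^2 + 10*I*g - 16)/(g^2 + 6*I*g - 9)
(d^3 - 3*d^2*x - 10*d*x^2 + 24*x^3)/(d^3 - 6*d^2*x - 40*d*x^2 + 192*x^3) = (-d^2 - d*x + 6*x^2)/(-d^2 + 2*d*x + 48*x^2)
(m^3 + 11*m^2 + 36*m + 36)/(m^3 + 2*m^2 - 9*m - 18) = (m + 6)/(m - 3)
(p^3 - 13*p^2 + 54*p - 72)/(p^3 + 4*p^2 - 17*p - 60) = (p^2 - 9*p + 18)/(p^2 + 8*p + 15)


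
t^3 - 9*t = t*(t - 3)*(t + 3)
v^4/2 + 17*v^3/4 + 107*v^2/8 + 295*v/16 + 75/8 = (v/2 + 1)*(v + 3/2)*(v + 5/2)^2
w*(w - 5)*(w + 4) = w^3 - w^2 - 20*w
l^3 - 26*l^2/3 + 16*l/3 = l*(l - 8)*(l - 2/3)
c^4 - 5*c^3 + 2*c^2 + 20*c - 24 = (c - 3)*(c - 2)^2*(c + 2)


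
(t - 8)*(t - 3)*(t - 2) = t^3 - 13*t^2 + 46*t - 48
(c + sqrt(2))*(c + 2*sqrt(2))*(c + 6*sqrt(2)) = c^3 + 9*sqrt(2)*c^2 + 40*c + 24*sqrt(2)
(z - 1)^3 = z^3 - 3*z^2 + 3*z - 1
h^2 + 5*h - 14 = (h - 2)*(h + 7)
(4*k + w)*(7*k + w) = 28*k^2 + 11*k*w + w^2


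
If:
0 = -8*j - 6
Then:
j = -3/4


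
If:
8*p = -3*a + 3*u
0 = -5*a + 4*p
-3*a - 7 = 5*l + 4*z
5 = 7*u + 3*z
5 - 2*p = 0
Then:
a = 2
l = 551/45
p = 5/2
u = 26/3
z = -167/9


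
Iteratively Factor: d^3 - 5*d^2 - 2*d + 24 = (d + 2)*(d^2 - 7*d + 12) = (d - 3)*(d + 2)*(d - 4)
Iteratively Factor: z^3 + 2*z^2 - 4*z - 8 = (z + 2)*(z^2 - 4) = (z + 2)^2*(z - 2)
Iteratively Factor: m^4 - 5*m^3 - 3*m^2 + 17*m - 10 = (m + 2)*(m^3 - 7*m^2 + 11*m - 5) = (m - 5)*(m + 2)*(m^2 - 2*m + 1) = (m - 5)*(m - 1)*(m + 2)*(m - 1)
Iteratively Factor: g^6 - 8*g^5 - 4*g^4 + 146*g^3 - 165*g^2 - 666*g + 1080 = (g - 4)*(g^5 - 4*g^4 - 20*g^3 + 66*g^2 + 99*g - 270) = (g - 4)*(g - 2)*(g^4 - 2*g^3 - 24*g^2 + 18*g + 135) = (g - 4)*(g - 3)*(g - 2)*(g^3 + g^2 - 21*g - 45) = (g - 4)*(g - 3)*(g - 2)*(g + 3)*(g^2 - 2*g - 15) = (g - 4)*(g - 3)*(g - 2)*(g + 3)^2*(g - 5)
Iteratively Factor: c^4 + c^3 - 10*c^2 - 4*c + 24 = (c + 3)*(c^3 - 2*c^2 - 4*c + 8) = (c - 2)*(c + 3)*(c^2 - 4) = (c - 2)*(c + 2)*(c + 3)*(c - 2)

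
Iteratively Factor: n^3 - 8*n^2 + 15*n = (n)*(n^2 - 8*n + 15) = n*(n - 5)*(n - 3)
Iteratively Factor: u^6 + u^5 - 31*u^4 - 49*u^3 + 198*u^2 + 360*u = (u - 5)*(u^5 + 6*u^4 - u^3 - 54*u^2 - 72*u) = u*(u - 5)*(u^4 + 6*u^3 - u^2 - 54*u - 72) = u*(u - 5)*(u + 2)*(u^3 + 4*u^2 - 9*u - 36) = u*(u - 5)*(u - 3)*(u + 2)*(u^2 + 7*u + 12) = u*(u - 5)*(u - 3)*(u + 2)*(u + 3)*(u + 4)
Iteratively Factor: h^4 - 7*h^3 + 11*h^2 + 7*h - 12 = (h - 1)*(h^3 - 6*h^2 + 5*h + 12) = (h - 3)*(h - 1)*(h^2 - 3*h - 4) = (h - 3)*(h - 1)*(h + 1)*(h - 4)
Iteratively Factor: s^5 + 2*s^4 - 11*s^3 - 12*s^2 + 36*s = (s + 3)*(s^4 - s^3 - 8*s^2 + 12*s) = (s - 2)*(s + 3)*(s^3 + s^2 - 6*s) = s*(s - 2)*(s + 3)*(s^2 + s - 6) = s*(s - 2)*(s + 3)^2*(s - 2)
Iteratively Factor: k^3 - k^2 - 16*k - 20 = (k - 5)*(k^2 + 4*k + 4) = (k - 5)*(k + 2)*(k + 2)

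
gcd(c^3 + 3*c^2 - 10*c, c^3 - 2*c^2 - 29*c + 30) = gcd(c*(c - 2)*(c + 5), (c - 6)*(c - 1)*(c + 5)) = c + 5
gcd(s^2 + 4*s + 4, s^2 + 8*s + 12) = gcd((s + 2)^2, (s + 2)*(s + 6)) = s + 2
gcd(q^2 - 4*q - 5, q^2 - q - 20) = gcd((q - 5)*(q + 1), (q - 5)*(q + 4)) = q - 5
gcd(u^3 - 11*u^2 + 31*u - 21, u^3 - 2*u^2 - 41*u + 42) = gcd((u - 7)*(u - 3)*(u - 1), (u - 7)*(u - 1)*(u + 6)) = u^2 - 8*u + 7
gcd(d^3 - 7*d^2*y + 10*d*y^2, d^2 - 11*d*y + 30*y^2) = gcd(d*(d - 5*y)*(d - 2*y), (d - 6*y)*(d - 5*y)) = -d + 5*y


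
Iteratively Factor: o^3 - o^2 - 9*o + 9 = (o + 3)*(o^2 - 4*o + 3) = (o - 1)*(o + 3)*(o - 3)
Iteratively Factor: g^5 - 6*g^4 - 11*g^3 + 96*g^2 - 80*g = (g + 4)*(g^4 - 10*g^3 + 29*g^2 - 20*g) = g*(g + 4)*(g^3 - 10*g^2 + 29*g - 20) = g*(g - 1)*(g + 4)*(g^2 - 9*g + 20) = g*(g - 4)*(g - 1)*(g + 4)*(g - 5)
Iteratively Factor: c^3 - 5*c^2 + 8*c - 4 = (c - 2)*(c^2 - 3*c + 2) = (c - 2)^2*(c - 1)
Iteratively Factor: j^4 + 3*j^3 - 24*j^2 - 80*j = (j + 4)*(j^3 - j^2 - 20*j) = j*(j + 4)*(j^2 - j - 20) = j*(j - 5)*(j + 4)*(j + 4)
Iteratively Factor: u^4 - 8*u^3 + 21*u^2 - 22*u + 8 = (u - 1)*(u^3 - 7*u^2 + 14*u - 8) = (u - 4)*(u - 1)*(u^2 - 3*u + 2) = (u - 4)*(u - 1)^2*(u - 2)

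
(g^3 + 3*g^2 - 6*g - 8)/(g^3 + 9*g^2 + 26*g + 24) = (g^2 - g - 2)/(g^2 + 5*g + 6)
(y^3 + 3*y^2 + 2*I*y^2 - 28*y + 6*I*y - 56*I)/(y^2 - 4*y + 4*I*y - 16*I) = (y^2 + y*(7 + 2*I) + 14*I)/(y + 4*I)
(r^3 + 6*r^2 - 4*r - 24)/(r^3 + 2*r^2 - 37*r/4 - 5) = 4*(r^3 + 6*r^2 - 4*r - 24)/(4*r^3 + 8*r^2 - 37*r - 20)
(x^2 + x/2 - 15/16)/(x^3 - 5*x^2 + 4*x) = (x^2 + x/2 - 15/16)/(x*(x^2 - 5*x + 4))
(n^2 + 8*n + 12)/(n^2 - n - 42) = (n + 2)/(n - 7)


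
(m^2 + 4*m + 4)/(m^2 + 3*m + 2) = (m + 2)/(m + 1)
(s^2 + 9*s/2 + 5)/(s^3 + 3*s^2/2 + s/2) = (2*s^2 + 9*s + 10)/(s*(2*s^2 + 3*s + 1))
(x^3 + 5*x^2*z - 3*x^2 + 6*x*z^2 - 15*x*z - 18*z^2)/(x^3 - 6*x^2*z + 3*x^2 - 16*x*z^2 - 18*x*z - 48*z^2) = (x^2 + 3*x*z - 3*x - 9*z)/(x^2 - 8*x*z + 3*x - 24*z)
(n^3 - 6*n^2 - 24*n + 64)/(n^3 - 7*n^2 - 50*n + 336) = (n^2 + 2*n - 8)/(n^2 + n - 42)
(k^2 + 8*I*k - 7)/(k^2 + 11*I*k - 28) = (k + I)/(k + 4*I)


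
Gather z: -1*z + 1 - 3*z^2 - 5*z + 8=-3*z^2 - 6*z + 9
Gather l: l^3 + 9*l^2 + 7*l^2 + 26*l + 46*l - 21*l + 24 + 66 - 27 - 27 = l^3 + 16*l^2 + 51*l + 36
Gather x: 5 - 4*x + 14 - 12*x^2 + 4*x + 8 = 27 - 12*x^2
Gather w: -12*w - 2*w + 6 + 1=7 - 14*w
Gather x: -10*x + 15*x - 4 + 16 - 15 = 5*x - 3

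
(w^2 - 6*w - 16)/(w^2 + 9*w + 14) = (w - 8)/(w + 7)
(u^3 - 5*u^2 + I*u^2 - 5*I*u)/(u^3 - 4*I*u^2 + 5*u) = (u - 5)/(u - 5*I)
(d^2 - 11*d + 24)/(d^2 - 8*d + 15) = (d - 8)/(d - 5)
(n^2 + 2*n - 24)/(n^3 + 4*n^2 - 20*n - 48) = 1/(n + 2)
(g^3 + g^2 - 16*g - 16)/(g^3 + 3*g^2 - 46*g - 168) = (g^2 - 3*g - 4)/(g^2 - g - 42)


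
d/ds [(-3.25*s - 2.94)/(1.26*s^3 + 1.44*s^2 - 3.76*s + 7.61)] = (8.19*s^3 + 15.7932*s^2 + 8.4672*s - 35.7869)/(1.5876*s^6 + 3.6288*s^5 - 7.4016*s^4 + 8.3484*s^3 + 36.0544*s^2 - 57.2272*s + 57.9121)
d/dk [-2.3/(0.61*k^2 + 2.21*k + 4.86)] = (2.806*k + 5.083)/(0.61*k^2 + 2.21*k + 4.86)^2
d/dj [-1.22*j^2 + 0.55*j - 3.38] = 0.55 - 2.44*j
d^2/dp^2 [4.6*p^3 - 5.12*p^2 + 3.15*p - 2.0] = 27.6*p - 10.24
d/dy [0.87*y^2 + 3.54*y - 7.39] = 1.74*y + 3.54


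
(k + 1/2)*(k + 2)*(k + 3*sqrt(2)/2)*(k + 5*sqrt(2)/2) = k^4 + 5*k^3/2 + 4*sqrt(2)*k^3 + 17*k^2/2 + 10*sqrt(2)*k^2 + 4*sqrt(2)*k + 75*k/4 + 15/2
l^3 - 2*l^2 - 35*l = l*(l - 7)*(l + 5)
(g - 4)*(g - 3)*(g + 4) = g^3 - 3*g^2 - 16*g + 48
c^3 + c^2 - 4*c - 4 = (c - 2)*(c + 1)*(c + 2)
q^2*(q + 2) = q^3 + 2*q^2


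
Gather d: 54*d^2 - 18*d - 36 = 54*d^2 - 18*d - 36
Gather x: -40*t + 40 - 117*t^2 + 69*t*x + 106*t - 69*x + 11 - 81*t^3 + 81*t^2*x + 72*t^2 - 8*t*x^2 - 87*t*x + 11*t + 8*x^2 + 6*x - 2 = -81*t^3 - 45*t^2 + 77*t + x^2*(8 - 8*t) + x*(81*t^2 - 18*t - 63) + 49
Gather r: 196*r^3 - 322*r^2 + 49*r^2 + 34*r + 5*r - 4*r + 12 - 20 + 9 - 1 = 196*r^3 - 273*r^2 + 35*r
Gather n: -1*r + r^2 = r^2 - r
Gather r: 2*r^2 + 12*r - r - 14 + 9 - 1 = 2*r^2 + 11*r - 6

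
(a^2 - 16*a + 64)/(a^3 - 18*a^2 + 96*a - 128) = 1/(a - 2)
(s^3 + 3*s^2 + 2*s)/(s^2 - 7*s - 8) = s*(s + 2)/(s - 8)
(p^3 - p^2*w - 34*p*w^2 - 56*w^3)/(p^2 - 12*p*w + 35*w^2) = (p^2 + 6*p*w + 8*w^2)/(p - 5*w)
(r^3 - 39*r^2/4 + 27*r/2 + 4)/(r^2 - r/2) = (4*r^3 - 39*r^2 + 54*r + 16)/(2*r*(2*r - 1))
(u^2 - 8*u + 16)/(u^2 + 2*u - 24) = (u - 4)/(u + 6)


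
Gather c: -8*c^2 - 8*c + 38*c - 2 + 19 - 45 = -8*c^2 + 30*c - 28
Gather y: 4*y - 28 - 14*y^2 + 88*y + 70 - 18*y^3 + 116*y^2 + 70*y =-18*y^3 + 102*y^2 + 162*y + 42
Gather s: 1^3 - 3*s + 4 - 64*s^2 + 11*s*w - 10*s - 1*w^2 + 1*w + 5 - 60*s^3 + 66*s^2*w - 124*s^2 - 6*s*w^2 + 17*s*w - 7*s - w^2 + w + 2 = -60*s^3 + s^2*(66*w - 188) + s*(-6*w^2 + 28*w - 20) - 2*w^2 + 2*w + 12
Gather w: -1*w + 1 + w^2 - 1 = w^2 - w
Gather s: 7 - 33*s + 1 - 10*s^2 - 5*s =-10*s^2 - 38*s + 8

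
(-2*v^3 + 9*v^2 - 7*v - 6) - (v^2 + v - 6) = -2*v^3 + 8*v^2 - 8*v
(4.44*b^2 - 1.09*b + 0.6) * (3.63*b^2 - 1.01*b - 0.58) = 16.1172*b^4 - 8.4411*b^3 + 0.7037*b^2 + 0.0262*b - 0.348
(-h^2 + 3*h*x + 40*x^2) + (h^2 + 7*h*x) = 10*h*x + 40*x^2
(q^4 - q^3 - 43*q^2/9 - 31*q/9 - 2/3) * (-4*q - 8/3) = -4*q^5 + 4*q^4/3 + 196*q^3/9 + 716*q^2/27 + 320*q/27 + 16/9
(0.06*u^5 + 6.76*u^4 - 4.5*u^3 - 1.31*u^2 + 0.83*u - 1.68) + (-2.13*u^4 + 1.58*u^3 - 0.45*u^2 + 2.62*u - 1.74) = 0.06*u^5 + 4.63*u^4 - 2.92*u^3 - 1.76*u^2 + 3.45*u - 3.42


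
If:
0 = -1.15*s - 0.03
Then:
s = -0.03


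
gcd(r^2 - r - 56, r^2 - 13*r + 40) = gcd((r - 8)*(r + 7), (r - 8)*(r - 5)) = r - 8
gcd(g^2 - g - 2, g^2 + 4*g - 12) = g - 2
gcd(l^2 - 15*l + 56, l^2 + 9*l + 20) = 1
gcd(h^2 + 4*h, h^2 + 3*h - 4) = h + 4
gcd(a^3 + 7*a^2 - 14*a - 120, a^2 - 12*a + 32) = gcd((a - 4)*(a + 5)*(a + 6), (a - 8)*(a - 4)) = a - 4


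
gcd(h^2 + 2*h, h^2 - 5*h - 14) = h + 2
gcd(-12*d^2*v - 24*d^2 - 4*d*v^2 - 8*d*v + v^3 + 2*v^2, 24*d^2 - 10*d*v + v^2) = -6*d + v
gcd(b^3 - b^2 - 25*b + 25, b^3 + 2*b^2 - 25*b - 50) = b^2 - 25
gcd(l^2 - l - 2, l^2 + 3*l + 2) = l + 1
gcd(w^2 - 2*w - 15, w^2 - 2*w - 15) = w^2 - 2*w - 15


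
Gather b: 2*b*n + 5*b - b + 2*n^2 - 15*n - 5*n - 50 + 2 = b*(2*n + 4) + 2*n^2 - 20*n - 48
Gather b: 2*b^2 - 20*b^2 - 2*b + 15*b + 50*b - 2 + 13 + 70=-18*b^2 + 63*b + 81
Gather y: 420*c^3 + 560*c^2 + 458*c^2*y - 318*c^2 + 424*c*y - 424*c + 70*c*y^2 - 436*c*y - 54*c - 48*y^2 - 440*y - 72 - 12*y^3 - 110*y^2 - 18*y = 420*c^3 + 242*c^2 - 478*c - 12*y^3 + y^2*(70*c - 158) + y*(458*c^2 - 12*c - 458) - 72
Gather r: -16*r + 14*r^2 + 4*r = 14*r^2 - 12*r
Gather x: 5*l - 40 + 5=5*l - 35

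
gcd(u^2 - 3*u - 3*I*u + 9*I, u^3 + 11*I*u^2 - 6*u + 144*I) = u - 3*I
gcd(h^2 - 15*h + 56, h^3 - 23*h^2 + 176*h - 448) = h^2 - 15*h + 56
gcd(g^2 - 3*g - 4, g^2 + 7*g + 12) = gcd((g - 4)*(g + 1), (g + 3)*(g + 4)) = 1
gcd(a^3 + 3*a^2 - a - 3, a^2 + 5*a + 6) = a + 3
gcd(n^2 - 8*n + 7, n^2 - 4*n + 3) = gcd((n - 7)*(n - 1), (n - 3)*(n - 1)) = n - 1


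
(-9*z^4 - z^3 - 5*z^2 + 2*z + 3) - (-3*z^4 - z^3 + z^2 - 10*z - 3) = -6*z^4 - 6*z^2 + 12*z + 6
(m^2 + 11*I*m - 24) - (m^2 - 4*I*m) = 15*I*m - 24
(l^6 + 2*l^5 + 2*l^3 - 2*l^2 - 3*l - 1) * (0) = 0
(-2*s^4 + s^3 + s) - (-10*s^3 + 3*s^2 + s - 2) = -2*s^4 + 11*s^3 - 3*s^2 + 2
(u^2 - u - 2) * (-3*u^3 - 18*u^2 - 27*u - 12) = -3*u^5 - 15*u^4 - 3*u^3 + 51*u^2 + 66*u + 24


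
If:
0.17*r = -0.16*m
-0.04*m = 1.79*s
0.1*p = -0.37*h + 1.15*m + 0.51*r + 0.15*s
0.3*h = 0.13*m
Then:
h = -19.3916666666667*s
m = -44.75*s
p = -226.575833333333*s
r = 42.1176470588235*s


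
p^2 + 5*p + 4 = (p + 1)*(p + 4)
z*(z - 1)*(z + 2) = z^3 + z^2 - 2*z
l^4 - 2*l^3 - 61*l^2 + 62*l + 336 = (l - 8)*(l - 3)*(l + 2)*(l + 7)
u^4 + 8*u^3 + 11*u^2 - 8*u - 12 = (u - 1)*(u + 1)*(u + 2)*(u + 6)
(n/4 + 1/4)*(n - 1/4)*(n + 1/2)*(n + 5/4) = n^4/4 + 5*n^3/8 + 27*n^2/64 + n/128 - 5/128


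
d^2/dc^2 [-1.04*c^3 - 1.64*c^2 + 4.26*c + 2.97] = -6.24*c - 3.28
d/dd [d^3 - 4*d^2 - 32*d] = 3*d^2 - 8*d - 32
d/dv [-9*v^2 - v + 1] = -18*v - 1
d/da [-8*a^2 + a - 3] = 1 - 16*a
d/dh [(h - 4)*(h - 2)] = 2*h - 6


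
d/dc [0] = 0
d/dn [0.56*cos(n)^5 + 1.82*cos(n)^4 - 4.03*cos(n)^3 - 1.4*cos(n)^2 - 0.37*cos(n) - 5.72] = (-2.8*cos(n)^4 - 7.28*cos(n)^3 + 12.09*cos(n)^2 + 2.8*cos(n) + 0.37)*sin(n)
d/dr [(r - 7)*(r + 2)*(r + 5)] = 3*r^2 - 39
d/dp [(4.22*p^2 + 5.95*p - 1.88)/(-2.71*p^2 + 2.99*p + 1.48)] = (28.7423*p^2 + 2.3016*p + 14.4272)/(7.3441*p^4 - 16.2058*p^3 + 0.918500000000002*p^2 + 8.8504*p + 2.1904)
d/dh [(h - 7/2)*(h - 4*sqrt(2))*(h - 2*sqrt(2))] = 3*h^2 - 12*sqrt(2)*h - 7*h + 16 + 21*sqrt(2)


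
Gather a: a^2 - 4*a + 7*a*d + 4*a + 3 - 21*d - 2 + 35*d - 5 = a^2 + 7*a*d + 14*d - 4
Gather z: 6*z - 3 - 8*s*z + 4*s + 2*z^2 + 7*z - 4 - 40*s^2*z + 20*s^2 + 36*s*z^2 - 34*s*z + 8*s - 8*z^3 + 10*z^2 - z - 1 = 20*s^2 + 12*s - 8*z^3 + z^2*(36*s + 12) + z*(-40*s^2 - 42*s + 12) - 8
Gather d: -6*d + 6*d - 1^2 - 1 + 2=0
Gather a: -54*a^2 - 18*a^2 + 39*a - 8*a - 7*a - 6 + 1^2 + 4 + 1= -72*a^2 + 24*a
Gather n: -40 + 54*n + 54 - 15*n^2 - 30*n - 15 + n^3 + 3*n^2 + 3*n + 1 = n^3 - 12*n^2 + 27*n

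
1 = 1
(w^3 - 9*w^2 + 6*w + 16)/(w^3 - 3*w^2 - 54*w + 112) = (w + 1)/(w + 7)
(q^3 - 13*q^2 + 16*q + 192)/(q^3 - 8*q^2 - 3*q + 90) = (q^2 - 16*q + 64)/(q^2 - 11*q + 30)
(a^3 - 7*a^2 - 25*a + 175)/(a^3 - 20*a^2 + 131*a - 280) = (a + 5)/(a - 8)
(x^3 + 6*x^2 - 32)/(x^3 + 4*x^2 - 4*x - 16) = (x + 4)/(x + 2)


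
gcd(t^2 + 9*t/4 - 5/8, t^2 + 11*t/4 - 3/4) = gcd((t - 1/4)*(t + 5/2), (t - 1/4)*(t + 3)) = t - 1/4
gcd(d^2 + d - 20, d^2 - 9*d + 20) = d - 4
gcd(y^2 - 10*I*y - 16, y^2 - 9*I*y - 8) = y - 8*I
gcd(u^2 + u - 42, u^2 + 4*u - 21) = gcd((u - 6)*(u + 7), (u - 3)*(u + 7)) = u + 7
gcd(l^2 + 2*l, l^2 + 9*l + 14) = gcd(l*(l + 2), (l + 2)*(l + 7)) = l + 2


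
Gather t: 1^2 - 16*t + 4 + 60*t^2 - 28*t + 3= 60*t^2 - 44*t + 8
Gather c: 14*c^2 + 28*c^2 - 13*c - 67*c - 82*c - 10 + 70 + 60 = 42*c^2 - 162*c + 120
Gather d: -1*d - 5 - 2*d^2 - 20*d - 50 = -2*d^2 - 21*d - 55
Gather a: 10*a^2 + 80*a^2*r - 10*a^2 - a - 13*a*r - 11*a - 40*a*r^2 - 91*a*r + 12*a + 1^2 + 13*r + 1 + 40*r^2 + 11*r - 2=80*a^2*r + a*(-40*r^2 - 104*r) + 40*r^2 + 24*r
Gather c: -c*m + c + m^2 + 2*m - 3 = c*(1 - m) + m^2 + 2*m - 3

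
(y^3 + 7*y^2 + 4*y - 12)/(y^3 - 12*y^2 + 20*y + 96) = (y^2 + 5*y - 6)/(y^2 - 14*y + 48)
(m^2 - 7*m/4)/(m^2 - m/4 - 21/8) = 2*m/(2*m + 3)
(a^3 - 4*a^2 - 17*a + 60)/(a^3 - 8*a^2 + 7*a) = (a^3 - 4*a^2 - 17*a + 60)/(a*(a^2 - 8*a + 7))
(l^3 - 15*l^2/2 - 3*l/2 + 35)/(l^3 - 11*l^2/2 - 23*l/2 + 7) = (2*l - 5)/(2*l - 1)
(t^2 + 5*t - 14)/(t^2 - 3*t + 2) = (t + 7)/(t - 1)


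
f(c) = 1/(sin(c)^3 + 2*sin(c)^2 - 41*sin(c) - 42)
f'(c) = (-3*sin(c)^2*cos(c) - 4*sin(c)*cos(c) + 41*cos(c))/(sin(c)^3 + 2*sin(c)^2 - 41*sin(c) - 42)^2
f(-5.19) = -0.01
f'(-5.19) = 0.00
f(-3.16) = -0.02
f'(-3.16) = -0.02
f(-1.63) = -13.59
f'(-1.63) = -458.95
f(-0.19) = -0.03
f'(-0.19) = 0.03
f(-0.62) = -0.06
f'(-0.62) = 0.11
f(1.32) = -0.01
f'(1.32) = 0.00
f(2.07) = -0.01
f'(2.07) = -0.00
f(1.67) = -0.01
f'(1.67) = -0.00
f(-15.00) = -0.07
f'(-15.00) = -0.15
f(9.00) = -0.02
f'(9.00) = -0.01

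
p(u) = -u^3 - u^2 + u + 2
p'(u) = -3*u^2 - 2*u + 1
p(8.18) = -604.08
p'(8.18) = -216.10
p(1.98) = -7.70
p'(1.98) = -14.72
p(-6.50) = 227.88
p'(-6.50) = -112.75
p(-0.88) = 1.03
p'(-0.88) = 0.44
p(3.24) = -39.27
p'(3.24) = -36.97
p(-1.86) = 3.12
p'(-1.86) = -5.66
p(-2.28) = 6.37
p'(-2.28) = -10.04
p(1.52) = -2.30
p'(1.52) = -8.97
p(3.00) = -31.00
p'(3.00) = -32.00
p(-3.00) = 17.00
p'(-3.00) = -20.00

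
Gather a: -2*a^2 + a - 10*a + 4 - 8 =-2*a^2 - 9*a - 4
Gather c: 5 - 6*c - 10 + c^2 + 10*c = c^2 + 4*c - 5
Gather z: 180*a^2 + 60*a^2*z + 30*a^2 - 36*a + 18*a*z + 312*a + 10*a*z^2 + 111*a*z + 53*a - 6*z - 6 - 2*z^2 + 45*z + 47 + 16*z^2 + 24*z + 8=210*a^2 + 329*a + z^2*(10*a + 14) + z*(60*a^2 + 129*a + 63) + 49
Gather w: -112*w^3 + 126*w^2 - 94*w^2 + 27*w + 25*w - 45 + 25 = -112*w^3 + 32*w^2 + 52*w - 20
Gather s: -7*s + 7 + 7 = 14 - 7*s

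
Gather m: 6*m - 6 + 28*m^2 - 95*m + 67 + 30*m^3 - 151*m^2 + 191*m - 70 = 30*m^3 - 123*m^2 + 102*m - 9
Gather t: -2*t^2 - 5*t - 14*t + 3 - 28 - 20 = -2*t^2 - 19*t - 45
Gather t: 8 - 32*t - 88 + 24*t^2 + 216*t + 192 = 24*t^2 + 184*t + 112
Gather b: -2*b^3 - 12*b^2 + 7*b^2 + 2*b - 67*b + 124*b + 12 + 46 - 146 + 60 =-2*b^3 - 5*b^2 + 59*b - 28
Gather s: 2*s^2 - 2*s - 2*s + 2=2*s^2 - 4*s + 2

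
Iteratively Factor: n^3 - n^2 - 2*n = (n)*(n^2 - n - 2) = n*(n - 2)*(n + 1)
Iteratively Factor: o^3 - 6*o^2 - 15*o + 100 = (o - 5)*(o^2 - o - 20) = (o - 5)^2*(o + 4)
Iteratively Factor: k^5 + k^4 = (k)*(k^4 + k^3) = k^2*(k^3 + k^2) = k^2*(k + 1)*(k^2) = k^3*(k + 1)*(k)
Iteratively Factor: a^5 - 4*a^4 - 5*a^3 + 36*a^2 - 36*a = (a - 2)*(a^4 - 2*a^3 - 9*a^2 + 18*a) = a*(a - 2)*(a^3 - 2*a^2 - 9*a + 18) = a*(a - 2)^2*(a^2 - 9) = a*(a - 2)^2*(a + 3)*(a - 3)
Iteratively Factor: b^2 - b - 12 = (b + 3)*(b - 4)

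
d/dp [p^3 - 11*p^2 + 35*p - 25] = 3*p^2 - 22*p + 35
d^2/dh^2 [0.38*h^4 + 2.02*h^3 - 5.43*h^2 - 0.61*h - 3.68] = 4.56*h^2 + 12.12*h - 10.86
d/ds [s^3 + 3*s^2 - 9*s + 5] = 3*s^2 + 6*s - 9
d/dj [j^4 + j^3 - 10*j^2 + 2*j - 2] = 4*j^3 + 3*j^2 - 20*j + 2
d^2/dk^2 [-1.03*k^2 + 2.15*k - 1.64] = -2.06000000000000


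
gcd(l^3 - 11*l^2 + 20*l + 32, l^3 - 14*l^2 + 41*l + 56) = l^2 - 7*l - 8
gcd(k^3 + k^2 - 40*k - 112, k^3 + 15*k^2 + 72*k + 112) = k^2 + 8*k + 16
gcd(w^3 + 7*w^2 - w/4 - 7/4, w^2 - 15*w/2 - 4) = w + 1/2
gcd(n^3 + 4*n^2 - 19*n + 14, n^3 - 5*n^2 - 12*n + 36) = n - 2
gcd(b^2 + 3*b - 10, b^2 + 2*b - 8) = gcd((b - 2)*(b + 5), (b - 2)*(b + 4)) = b - 2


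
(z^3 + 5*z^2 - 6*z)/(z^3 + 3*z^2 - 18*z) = (z - 1)/(z - 3)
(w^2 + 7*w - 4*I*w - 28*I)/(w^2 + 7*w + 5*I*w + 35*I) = (w - 4*I)/(w + 5*I)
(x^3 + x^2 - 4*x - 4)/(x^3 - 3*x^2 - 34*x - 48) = (x^2 - x - 2)/(x^2 - 5*x - 24)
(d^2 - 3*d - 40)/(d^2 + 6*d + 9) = (d^2 - 3*d - 40)/(d^2 + 6*d + 9)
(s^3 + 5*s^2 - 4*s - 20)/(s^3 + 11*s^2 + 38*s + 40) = (s - 2)/(s + 4)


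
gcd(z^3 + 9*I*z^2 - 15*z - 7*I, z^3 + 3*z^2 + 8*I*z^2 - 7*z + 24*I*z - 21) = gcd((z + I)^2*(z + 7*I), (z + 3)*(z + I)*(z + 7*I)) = z^2 + 8*I*z - 7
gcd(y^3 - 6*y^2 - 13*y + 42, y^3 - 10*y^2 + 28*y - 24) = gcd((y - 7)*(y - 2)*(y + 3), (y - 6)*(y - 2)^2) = y - 2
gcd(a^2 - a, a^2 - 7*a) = a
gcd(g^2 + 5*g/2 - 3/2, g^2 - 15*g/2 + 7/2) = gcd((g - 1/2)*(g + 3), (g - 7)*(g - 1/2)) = g - 1/2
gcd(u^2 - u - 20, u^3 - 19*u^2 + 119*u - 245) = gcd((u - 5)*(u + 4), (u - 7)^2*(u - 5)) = u - 5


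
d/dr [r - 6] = 1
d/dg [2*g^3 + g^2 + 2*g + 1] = 6*g^2 + 2*g + 2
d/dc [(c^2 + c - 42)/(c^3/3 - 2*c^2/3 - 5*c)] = 3*(-c^4 - 2*c^3 + 113*c^2 - 168*c - 630)/(c^2*(c^4 - 4*c^3 - 26*c^2 + 60*c + 225))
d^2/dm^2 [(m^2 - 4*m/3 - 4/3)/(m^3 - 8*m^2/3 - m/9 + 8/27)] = 54*(729*m^6 - 2916*m^5 + 2187*m^4 + 11988*m^3 - 16956*m^2 - 2304*m - 748)/(19683*m^9 - 157464*m^8 + 413343*m^7 - 320760*m^6 - 139239*m^5 + 118584*m^4 + 15525*m^3 - 13608*m^2 - 576*m + 512)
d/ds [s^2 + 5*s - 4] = 2*s + 5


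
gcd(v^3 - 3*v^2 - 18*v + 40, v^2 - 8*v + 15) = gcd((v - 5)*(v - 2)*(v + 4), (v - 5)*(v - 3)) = v - 5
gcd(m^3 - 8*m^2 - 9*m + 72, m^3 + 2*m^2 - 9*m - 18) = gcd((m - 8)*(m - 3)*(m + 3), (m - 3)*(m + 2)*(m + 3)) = m^2 - 9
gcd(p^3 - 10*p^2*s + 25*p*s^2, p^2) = p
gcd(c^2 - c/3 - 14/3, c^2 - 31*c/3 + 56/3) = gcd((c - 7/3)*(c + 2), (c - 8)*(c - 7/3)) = c - 7/3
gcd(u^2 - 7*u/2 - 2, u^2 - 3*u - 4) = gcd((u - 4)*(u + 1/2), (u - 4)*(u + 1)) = u - 4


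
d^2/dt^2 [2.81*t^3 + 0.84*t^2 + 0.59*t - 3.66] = 16.86*t + 1.68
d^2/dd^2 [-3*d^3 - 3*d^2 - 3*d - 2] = -18*d - 6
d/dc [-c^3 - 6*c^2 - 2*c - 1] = -3*c^2 - 12*c - 2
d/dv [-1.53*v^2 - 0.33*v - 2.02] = -3.06*v - 0.33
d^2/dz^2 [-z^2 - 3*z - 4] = -2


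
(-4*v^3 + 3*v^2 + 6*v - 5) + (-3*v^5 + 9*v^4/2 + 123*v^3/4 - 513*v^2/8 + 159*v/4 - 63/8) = -3*v^5 + 9*v^4/2 + 107*v^3/4 - 489*v^2/8 + 183*v/4 - 103/8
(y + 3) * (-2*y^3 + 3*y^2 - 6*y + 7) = -2*y^4 - 3*y^3 + 3*y^2 - 11*y + 21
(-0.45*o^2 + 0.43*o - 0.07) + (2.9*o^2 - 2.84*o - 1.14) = 2.45*o^2 - 2.41*o - 1.21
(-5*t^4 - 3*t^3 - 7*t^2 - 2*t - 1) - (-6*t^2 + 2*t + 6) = -5*t^4 - 3*t^3 - t^2 - 4*t - 7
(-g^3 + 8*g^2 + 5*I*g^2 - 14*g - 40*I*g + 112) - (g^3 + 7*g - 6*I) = -2*g^3 + 8*g^2 + 5*I*g^2 - 21*g - 40*I*g + 112 + 6*I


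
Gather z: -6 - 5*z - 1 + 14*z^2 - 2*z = 14*z^2 - 7*z - 7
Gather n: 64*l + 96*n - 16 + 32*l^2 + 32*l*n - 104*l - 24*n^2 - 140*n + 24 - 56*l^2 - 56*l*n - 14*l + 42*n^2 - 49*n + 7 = -24*l^2 - 54*l + 18*n^2 + n*(-24*l - 93) + 15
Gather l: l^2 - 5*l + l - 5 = l^2 - 4*l - 5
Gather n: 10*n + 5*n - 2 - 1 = 15*n - 3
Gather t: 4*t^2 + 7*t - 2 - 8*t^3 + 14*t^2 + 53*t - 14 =-8*t^3 + 18*t^2 + 60*t - 16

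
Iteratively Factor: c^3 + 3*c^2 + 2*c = (c)*(c^2 + 3*c + 2) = c*(c + 1)*(c + 2)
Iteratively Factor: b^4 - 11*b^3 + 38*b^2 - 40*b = (b)*(b^3 - 11*b^2 + 38*b - 40) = b*(b - 4)*(b^2 - 7*b + 10) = b*(b - 4)*(b - 2)*(b - 5)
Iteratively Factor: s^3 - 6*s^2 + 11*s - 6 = (s - 1)*(s^2 - 5*s + 6) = (s - 3)*(s - 1)*(s - 2)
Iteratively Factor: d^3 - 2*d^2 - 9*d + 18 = (d - 2)*(d^2 - 9) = (d - 3)*(d - 2)*(d + 3)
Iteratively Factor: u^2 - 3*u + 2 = (u - 2)*(u - 1)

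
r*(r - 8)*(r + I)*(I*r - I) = I*r^4 - r^3 - 9*I*r^3 + 9*r^2 + 8*I*r^2 - 8*r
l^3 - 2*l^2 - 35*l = l*(l - 7)*(l + 5)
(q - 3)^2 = q^2 - 6*q + 9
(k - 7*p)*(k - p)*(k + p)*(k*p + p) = k^4*p - 7*k^3*p^2 + k^3*p - k^2*p^3 - 7*k^2*p^2 + 7*k*p^4 - k*p^3 + 7*p^4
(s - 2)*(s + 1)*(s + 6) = s^3 + 5*s^2 - 8*s - 12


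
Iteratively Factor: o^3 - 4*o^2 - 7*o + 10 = (o + 2)*(o^2 - 6*o + 5) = (o - 5)*(o + 2)*(o - 1)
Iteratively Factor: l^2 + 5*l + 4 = (l + 4)*(l + 1)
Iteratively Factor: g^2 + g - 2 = (g - 1)*(g + 2)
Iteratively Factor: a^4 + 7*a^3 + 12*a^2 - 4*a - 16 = (a + 2)*(a^3 + 5*a^2 + 2*a - 8) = (a - 1)*(a + 2)*(a^2 + 6*a + 8) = (a - 1)*(a + 2)*(a + 4)*(a + 2)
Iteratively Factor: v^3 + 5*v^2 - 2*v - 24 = (v + 3)*(v^2 + 2*v - 8) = (v + 3)*(v + 4)*(v - 2)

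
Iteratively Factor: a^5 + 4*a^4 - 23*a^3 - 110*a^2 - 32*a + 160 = (a - 1)*(a^4 + 5*a^3 - 18*a^2 - 128*a - 160) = (a - 1)*(a + 2)*(a^3 + 3*a^2 - 24*a - 80) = (a - 5)*(a - 1)*(a + 2)*(a^2 + 8*a + 16) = (a - 5)*(a - 1)*(a + 2)*(a + 4)*(a + 4)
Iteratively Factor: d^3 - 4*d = (d - 2)*(d^2 + 2*d) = d*(d - 2)*(d + 2)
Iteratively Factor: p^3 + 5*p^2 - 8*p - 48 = (p + 4)*(p^2 + p - 12) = (p - 3)*(p + 4)*(p + 4)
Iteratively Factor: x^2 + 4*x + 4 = (x + 2)*(x + 2)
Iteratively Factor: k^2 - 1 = (k + 1)*(k - 1)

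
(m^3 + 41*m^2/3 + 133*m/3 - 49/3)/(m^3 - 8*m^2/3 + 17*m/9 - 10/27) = 9*(m^2 + 14*m + 49)/(9*m^2 - 21*m + 10)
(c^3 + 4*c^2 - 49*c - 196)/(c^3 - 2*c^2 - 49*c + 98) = (c + 4)/(c - 2)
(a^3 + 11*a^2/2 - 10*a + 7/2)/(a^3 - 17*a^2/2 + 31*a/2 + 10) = (2*a^3 + 11*a^2 - 20*a + 7)/(2*a^3 - 17*a^2 + 31*a + 20)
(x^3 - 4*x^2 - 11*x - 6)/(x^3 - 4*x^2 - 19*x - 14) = (x^2 - 5*x - 6)/(x^2 - 5*x - 14)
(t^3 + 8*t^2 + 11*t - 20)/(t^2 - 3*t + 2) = (t^2 + 9*t + 20)/(t - 2)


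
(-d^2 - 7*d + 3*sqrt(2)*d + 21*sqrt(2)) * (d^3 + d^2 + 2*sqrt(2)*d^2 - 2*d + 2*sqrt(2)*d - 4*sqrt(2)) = -d^5 - 8*d^4 + sqrt(2)*d^4 + 7*d^3 + 8*sqrt(2)*d^3 + 5*sqrt(2)*d^2 + 110*d^2 - 14*sqrt(2)*d + 60*d - 168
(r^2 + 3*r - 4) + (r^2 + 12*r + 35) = 2*r^2 + 15*r + 31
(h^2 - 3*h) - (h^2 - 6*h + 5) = 3*h - 5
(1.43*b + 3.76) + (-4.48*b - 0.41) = 3.35 - 3.05*b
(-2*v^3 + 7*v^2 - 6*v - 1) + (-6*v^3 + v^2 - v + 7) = -8*v^3 + 8*v^2 - 7*v + 6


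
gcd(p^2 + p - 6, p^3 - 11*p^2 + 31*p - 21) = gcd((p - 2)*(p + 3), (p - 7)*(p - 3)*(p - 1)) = 1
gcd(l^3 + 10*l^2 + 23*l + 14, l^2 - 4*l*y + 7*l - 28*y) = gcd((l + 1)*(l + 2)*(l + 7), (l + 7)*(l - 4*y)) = l + 7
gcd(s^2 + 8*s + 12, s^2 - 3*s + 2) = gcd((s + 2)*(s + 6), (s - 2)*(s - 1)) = 1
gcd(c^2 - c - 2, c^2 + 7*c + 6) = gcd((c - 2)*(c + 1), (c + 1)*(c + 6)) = c + 1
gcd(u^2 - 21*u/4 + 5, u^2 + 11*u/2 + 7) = 1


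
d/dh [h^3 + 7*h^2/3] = h*(9*h + 14)/3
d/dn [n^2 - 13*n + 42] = 2*n - 13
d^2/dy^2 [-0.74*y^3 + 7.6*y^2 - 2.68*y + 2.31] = 15.2 - 4.44*y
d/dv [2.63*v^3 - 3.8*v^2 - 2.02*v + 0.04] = 7.89*v^2 - 7.6*v - 2.02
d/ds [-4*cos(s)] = 4*sin(s)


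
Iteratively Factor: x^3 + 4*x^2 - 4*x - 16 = (x + 2)*(x^2 + 2*x - 8) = (x - 2)*(x + 2)*(x + 4)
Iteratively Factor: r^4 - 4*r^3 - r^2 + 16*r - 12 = (r + 2)*(r^3 - 6*r^2 + 11*r - 6) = (r - 3)*(r + 2)*(r^2 - 3*r + 2) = (r - 3)*(r - 2)*(r + 2)*(r - 1)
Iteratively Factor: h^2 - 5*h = (h)*(h - 5)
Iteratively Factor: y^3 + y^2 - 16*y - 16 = (y - 4)*(y^2 + 5*y + 4) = (y - 4)*(y + 1)*(y + 4)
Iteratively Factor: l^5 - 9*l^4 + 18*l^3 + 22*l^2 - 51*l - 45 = (l + 1)*(l^4 - 10*l^3 + 28*l^2 - 6*l - 45) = (l - 5)*(l + 1)*(l^3 - 5*l^2 + 3*l + 9) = (l - 5)*(l + 1)^2*(l^2 - 6*l + 9) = (l - 5)*(l - 3)*(l + 1)^2*(l - 3)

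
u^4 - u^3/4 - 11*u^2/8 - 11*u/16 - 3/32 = (u - 3/2)*(u + 1/4)*(u + 1/2)^2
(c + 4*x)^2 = c^2 + 8*c*x + 16*x^2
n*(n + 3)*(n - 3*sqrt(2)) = n^3 - 3*sqrt(2)*n^2 + 3*n^2 - 9*sqrt(2)*n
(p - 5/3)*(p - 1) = p^2 - 8*p/3 + 5/3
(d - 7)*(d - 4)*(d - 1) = d^3 - 12*d^2 + 39*d - 28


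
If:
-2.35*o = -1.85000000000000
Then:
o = 0.79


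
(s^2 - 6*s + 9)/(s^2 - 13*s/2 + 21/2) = 2*(s - 3)/(2*s - 7)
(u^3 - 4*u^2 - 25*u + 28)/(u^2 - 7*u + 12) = (u^3 - 4*u^2 - 25*u + 28)/(u^2 - 7*u + 12)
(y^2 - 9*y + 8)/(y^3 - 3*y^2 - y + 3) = (y - 8)/(y^2 - 2*y - 3)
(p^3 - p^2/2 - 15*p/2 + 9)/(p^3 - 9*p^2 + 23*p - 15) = (2*p^3 - p^2 - 15*p + 18)/(2*(p^3 - 9*p^2 + 23*p - 15))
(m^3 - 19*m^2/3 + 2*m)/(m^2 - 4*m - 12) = m*(3*m - 1)/(3*(m + 2))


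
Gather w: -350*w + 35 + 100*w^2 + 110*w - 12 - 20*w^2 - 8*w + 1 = 80*w^2 - 248*w + 24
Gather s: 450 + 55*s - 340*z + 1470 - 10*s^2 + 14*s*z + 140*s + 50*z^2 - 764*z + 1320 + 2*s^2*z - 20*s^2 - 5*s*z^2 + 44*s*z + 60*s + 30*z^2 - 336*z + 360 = s^2*(2*z - 30) + s*(-5*z^2 + 58*z + 255) + 80*z^2 - 1440*z + 3600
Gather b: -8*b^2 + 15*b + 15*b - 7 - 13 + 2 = -8*b^2 + 30*b - 18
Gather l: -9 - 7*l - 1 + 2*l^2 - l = 2*l^2 - 8*l - 10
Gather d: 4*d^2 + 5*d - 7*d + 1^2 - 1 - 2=4*d^2 - 2*d - 2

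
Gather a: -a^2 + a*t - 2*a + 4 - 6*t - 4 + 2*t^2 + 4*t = -a^2 + a*(t - 2) + 2*t^2 - 2*t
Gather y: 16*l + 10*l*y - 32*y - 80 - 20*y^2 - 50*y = 16*l - 20*y^2 + y*(10*l - 82) - 80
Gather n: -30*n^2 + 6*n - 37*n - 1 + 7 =-30*n^2 - 31*n + 6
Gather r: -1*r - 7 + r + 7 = 0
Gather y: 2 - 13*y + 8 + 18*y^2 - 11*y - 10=18*y^2 - 24*y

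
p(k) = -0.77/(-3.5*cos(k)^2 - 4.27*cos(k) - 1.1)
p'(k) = -0.77*(-7.0*sin(k)*cos(k) - 4.27*sin(k))/(-3.5*cos(k)^2 - 4.27*cos(k) - 1.1)^2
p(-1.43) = 0.44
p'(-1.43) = -1.28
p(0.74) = 0.12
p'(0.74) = 0.13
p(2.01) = -9.29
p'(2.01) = 131.34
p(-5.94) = 0.09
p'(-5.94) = 0.04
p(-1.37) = 0.37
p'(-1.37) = -0.98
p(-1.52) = 0.58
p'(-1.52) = -2.02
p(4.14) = -4.14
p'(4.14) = -8.95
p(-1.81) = 2.70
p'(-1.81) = -24.09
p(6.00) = 0.09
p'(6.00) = -0.03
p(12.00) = 0.11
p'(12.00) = -0.08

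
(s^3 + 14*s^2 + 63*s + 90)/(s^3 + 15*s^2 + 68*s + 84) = (s^2 + 8*s + 15)/(s^2 + 9*s + 14)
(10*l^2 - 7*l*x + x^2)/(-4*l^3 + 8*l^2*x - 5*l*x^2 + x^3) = (-5*l + x)/(2*l^2 - 3*l*x + x^2)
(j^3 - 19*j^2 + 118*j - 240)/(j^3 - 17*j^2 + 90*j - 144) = (j - 5)/(j - 3)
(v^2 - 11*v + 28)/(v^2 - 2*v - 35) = (v - 4)/(v + 5)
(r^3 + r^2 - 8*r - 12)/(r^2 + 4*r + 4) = r - 3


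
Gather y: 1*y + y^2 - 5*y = y^2 - 4*y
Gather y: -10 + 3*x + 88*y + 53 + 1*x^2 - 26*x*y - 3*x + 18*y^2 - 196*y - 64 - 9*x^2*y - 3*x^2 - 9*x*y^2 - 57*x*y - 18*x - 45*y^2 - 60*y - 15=-2*x^2 - 18*x + y^2*(-9*x - 27) + y*(-9*x^2 - 83*x - 168) - 36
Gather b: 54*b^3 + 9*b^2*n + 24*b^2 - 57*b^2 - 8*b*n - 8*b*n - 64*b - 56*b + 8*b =54*b^3 + b^2*(9*n - 33) + b*(-16*n - 112)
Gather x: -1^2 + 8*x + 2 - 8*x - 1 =0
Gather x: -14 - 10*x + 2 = -10*x - 12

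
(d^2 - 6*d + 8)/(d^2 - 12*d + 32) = (d - 2)/(d - 8)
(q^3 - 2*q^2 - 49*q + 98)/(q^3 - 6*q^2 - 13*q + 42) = (q + 7)/(q + 3)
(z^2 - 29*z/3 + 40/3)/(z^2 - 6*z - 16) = (z - 5/3)/(z + 2)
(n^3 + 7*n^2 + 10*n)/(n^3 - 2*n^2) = (n^2 + 7*n + 10)/(n*(n - 2))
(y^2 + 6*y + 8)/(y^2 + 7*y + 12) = (y + 2)/(y + 3)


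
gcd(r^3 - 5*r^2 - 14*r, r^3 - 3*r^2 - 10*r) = r^2 + 2*r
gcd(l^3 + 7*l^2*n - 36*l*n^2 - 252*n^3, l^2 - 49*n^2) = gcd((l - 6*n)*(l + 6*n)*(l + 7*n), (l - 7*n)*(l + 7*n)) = l + 7*n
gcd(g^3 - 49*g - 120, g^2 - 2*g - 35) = g + 5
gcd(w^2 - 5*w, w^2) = w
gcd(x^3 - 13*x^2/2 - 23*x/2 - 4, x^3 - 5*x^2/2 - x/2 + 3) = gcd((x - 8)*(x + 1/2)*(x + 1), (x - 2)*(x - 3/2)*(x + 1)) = x + 1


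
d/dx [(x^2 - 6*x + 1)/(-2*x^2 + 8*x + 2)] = (-x^2 + 2*x - 5)/(x^4 - 8*x^3 + 14*x^2 + 8*x + 1)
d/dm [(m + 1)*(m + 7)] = 2*m + 8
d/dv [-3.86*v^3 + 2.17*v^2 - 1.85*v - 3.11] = -11.58*v^2 + 4.34*v - 1.85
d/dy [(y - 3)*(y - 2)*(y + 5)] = 3*y^2 - 19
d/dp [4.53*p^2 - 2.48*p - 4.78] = 9.06*p - 2.48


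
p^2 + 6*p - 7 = (p - 1)*(p + 7)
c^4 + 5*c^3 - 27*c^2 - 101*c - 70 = (c - 5)*(c + 1)*(c + 2)*(c + 7)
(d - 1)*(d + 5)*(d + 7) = d^3 + 11*d^2 + 23*d - 35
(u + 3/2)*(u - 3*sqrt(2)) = u^2 - 3*sqrt(2)*u + 3*u/2 - 9*sqrt(2)/2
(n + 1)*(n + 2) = n^2 + 3*n + 2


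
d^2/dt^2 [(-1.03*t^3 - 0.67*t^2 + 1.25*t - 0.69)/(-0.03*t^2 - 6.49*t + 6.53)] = (8.67361737988404e-19*t^5 + 86.907812*t^3 - 261.115302*t^2 + 262.85757*t + 9.58563599999999)/(2.7e-5*t^6 + 0.017523*t^5 + 3.773178*t^4 + 265.731103*t^3 - 821.295078*t^2 + 830.218323*t - 278.445077)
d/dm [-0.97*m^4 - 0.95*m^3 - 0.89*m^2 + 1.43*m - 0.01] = -3.88*m^3 - 2.85*m^2 - 1.78*m + 1.43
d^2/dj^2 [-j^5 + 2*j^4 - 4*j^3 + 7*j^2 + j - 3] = -20*j^3 + 24*j^2 - 24*j + 14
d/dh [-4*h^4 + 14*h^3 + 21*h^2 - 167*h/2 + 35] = -16*h^3 + 42*h^2 + 42*h - 167/2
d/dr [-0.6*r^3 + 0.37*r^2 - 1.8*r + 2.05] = -1.8*r^2 + 0.74*r - 1.8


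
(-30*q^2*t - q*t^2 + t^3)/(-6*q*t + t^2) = 5*q + t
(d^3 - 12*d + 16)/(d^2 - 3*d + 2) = (d^2 + 2*d - 8)/(d - 1)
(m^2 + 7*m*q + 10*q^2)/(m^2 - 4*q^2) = (-m - 5*q)/(-m + 2*q)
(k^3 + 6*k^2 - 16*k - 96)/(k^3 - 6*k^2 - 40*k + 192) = (k + 4)/(k - 8)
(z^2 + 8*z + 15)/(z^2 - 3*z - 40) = (z + 3)/(z - 8)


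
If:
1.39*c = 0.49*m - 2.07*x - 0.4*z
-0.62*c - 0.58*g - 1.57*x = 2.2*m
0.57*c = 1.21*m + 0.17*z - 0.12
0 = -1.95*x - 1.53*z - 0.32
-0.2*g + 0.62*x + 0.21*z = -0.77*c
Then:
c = -0.29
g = -0.77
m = 0.05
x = 0.33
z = -0.63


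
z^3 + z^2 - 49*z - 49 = (z - 7)*(z + 1)*(z + 7)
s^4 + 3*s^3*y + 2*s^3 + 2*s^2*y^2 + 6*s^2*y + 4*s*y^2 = s*(s + 2)*(s + y)*(s + 2*y)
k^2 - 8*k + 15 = (k - 5)*(k - 3)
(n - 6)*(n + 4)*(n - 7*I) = n^3 - 2*n^2 - 7*I*n^2 - 24*n + 14*I*n + 168*I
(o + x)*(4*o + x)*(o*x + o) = 4*o^3*x + 4*o^3 + 5*o^2*x^2 + 5*o^2*x + o*x^3 + o*x^2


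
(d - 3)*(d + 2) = d^2 - d - 6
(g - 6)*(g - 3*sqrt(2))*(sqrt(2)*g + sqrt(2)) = sqrt(2)*g^3 - 5*sqrt(2)*g^2 - 6*g^2 - 6*sqrt(2)*g + 30*g + 36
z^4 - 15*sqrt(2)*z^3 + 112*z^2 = z^2*(z - 8*sqrt(2))*(z - 7*sqrt(2))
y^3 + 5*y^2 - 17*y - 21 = (y - 3)*(y + 1)*(y + 7)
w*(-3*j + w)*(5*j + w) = -15*j^2*w + 2*j*w^2 + w^3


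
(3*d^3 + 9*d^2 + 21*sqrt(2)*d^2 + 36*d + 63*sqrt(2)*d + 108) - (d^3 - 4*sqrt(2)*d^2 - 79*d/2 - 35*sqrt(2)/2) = 2*d^3 + 9*d^2 + 25*sqrt(2)*d^2 + 151*d/2 + 63*sqrt(2)*d + 35*sqrt(2)/2 + 108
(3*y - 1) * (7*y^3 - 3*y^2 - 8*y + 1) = 21*y^4 - 16*y^3 - 21*y^2 + 11*y - 1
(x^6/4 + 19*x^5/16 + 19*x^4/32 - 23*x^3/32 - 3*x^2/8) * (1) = x^6/4 + 19*x^5/16 + 19*x^4/32 - 23*x^3/32 - 3*x^2/8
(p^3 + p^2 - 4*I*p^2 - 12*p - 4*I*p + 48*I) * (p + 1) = p^4 + 2*p^3 - 4*I*p^3 - 11*p^2 - 8*I*p^2 - 12*p + 44*I*p + 48*I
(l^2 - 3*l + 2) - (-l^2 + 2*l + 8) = 2*l^2 - 5*l - 6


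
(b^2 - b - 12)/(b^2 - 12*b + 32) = (b + 3)/(b - 8)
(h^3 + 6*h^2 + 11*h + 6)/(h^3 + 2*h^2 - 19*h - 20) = (h^2 + 5*h + 6)/(h^2 + h - 20)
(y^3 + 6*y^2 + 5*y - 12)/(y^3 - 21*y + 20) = (y^2 + 7*y + 12)/(y^2 + y - 20)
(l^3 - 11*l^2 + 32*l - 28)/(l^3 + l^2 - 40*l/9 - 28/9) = 9*(l^2 - 9*l + 14)/(9*l^2 + 27*l + 14)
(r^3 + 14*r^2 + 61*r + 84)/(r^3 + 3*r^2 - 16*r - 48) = (r + 7)/(r - 4)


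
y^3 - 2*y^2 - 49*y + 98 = (y - 7)*(y - 2)*(y + 7)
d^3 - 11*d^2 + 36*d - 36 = (d - 6)*(d - 3)*(d - 2)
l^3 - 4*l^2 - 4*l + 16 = (l - 4)*(l - 2)*(l + 2)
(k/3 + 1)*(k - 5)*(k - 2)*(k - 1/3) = k^4/3 - 13*k^3/9 - 29*k^2/9 + 101*k/9 - 10/3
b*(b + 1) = b^2 + b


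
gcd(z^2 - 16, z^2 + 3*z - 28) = z - 4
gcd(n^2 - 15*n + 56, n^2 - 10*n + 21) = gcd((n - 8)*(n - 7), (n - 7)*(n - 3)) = n - 7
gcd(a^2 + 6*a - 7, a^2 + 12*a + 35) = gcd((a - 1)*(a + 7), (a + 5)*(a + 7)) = a + 7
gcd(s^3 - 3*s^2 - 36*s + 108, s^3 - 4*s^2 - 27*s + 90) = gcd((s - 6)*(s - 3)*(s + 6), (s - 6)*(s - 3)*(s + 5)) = s^2 - 9*s + 18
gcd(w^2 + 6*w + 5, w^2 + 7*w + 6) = w + 1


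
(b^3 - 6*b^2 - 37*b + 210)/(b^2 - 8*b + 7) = (b^2 + b - 30)/(b - 1)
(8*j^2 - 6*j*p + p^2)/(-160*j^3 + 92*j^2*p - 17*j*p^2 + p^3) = (-2*j + p)/(40*j^2 - 13*j*p + p^2)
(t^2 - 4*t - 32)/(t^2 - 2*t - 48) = (t + 4)/(t + 6)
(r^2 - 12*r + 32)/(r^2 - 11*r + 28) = (r - 8)/(r - 7)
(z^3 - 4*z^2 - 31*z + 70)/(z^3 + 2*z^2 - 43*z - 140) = (z - 2)/(z + 4)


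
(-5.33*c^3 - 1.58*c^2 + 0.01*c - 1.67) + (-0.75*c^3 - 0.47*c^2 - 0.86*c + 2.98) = -6.08*c^3 - 2.05*c^2 - 0.85*c + 1.31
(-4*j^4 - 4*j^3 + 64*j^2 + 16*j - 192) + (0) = -4*j^4 - 4*j^3 + 64*j^2 + 16*j - 192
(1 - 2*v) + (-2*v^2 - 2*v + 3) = -2*v^2 - 4*v + 4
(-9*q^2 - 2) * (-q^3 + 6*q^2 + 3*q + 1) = 9*q^5 - 54*q^4 - 25*q^3 - 21*q^2 - 6*q - 2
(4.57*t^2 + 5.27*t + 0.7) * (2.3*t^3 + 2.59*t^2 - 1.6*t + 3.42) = 10.511*t^5 + 23.9573*t^4 + 7.9473*t^3 + 9.0104*t^2 + 16.9034*t + 2.394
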